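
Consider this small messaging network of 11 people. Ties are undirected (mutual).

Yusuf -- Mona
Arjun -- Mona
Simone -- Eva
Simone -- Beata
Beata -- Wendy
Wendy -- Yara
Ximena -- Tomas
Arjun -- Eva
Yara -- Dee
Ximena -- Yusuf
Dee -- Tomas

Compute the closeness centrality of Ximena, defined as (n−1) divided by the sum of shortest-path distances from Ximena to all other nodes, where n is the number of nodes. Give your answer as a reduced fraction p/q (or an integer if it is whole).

Distances from Ximena: Arjun:3, Beata:5, Dee:2, Eva:4, Mona:2, Simone:5, Tomas:1, Wendy:4, Yara:3, Yusuf:1. Sum = 30.
n = 11, so closeness = 10/30 = 1/3.

1/3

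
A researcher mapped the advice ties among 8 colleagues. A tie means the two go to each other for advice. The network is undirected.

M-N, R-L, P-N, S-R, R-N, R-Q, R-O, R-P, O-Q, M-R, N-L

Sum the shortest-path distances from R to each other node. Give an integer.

7

Distances from R: L:1, M:1, N:1, O:1, P:1, Q:1, S:1.
Sum = 1 + 1 + 1 + 1 + 1 + 1 + 1 = 7.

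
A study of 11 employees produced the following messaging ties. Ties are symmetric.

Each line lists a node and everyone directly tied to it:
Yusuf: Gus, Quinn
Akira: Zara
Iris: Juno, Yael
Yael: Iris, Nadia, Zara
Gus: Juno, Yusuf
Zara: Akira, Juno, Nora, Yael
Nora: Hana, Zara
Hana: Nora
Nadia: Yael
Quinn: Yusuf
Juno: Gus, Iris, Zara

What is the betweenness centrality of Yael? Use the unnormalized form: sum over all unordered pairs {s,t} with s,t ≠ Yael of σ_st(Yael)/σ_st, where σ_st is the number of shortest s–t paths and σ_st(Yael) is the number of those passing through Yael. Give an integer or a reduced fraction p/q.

11

Pairs whose geodesics pass through Yael — Quinn–Nadia: 2/2; Gus–Nadia: 2/2; Akira–Nadia: 1; Akira–Iris: 1/2; Juno–Nadia: 2/2; Yusuf–Nadia: 2/2; Zara–Nadia: 1; Zara–Iris: 1/2; Nadia–Iris: 1; Nadia–Hana: 1; Nadia–Nora: 1; Iris–Hana: 1/2; Iris–Nora: 1/2.
All other pairs contribute 0.
Summing the contributions gives betweenness(Yael) = 11.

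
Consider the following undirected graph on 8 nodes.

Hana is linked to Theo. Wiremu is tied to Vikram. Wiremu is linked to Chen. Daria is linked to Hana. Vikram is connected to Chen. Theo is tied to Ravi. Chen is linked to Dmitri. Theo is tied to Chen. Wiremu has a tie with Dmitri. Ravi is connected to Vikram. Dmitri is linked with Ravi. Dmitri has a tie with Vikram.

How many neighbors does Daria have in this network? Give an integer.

Daria is directly tied to Hana. That is 1 neighbor, so the degree of Daria is 1.

1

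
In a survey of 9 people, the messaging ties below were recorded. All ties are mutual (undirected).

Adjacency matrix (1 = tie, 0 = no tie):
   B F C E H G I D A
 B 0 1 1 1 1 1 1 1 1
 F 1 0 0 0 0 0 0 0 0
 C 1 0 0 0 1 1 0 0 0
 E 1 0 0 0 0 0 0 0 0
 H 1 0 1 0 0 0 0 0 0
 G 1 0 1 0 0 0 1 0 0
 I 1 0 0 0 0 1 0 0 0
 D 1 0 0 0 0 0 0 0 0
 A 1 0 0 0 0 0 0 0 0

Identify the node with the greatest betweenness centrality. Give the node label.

B

Unnormalized betweenness of each node: A:0, B:24, C:1/2, D:0, E:0, F:0, G:1/2, H:0, I:0.
B has the largest value, 24, making it the main broker — the node through which the most shortest paths run.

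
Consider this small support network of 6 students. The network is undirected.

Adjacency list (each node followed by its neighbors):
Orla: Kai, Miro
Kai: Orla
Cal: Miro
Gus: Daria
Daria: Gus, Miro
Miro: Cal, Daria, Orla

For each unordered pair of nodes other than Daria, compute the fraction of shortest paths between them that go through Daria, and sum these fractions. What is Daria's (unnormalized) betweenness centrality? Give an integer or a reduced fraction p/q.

Pairs whose geodesics pass through Daria — Miro–Gus: 1; Cal–Gus: 1; Orla–Gus: 1; Kai–Gus: 1.
All other pairs contribute 0.
Summing the contributions gives betweenness(Daria) = 4.

4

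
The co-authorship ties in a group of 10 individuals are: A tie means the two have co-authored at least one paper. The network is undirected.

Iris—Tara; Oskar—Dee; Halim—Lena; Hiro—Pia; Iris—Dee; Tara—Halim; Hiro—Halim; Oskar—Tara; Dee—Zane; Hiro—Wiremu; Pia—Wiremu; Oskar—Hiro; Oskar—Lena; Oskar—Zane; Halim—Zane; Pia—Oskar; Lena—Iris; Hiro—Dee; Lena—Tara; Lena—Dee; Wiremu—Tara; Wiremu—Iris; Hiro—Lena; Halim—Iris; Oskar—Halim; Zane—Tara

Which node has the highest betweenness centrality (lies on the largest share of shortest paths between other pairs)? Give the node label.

Unnormalized betweenness of each node: Dee:17/12, Halim:5/3, Hiro:16/5, Iris:97/60, Lena:6/5, Oskar:257/60, Pia:1/3, Tara:17/6, Wiremu:2, Zane:9/20.
Oskar has the largest value, 257/60, making it the main broker — the node through which the most shortest paths run.

Oskar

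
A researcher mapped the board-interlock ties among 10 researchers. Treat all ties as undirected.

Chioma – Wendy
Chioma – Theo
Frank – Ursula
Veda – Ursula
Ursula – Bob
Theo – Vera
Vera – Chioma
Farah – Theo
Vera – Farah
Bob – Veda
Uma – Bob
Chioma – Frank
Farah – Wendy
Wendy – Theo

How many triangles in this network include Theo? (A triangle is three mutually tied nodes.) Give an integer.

4

Theo's neighbors: Chioma, Farah, Vera, and Wendy.
Neighbor pairs that are themselves tied: Theo–Chioma–Vera; Theo–Chioma–Wendy; Theo–Farah–Vera; Theo–Farah–Wendy. Each forms one triangle with Theo, for 4 in total.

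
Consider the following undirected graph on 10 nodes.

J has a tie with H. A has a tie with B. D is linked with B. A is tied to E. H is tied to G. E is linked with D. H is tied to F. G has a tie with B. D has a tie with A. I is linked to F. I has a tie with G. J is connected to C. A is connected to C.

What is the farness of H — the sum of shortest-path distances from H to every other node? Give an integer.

Distances from H: A:3, B:2, C:2, D:3, E:4, F:1, G:1, I:2, J:1.
Sum = 3 + 2 + 2 + 3 + 4 + 1 + 1 + 2 + 1 = 19.

19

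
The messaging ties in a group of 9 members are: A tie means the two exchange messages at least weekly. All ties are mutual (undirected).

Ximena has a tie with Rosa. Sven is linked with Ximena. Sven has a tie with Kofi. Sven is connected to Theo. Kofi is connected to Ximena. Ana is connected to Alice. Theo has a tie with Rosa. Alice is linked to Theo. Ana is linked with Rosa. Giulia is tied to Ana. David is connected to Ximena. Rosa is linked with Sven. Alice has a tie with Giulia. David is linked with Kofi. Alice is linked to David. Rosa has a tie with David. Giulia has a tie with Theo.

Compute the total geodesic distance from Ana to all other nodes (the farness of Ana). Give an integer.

14

Distances from Ana: Alice:1, David:2, Giulia:1, Kofi:3, Rosa:1, Sven:2, Theo:2, Ximena:2.
Sum = 1 + 2 + 1 + 3 + 1 + 2 + 2 + 2 = 14.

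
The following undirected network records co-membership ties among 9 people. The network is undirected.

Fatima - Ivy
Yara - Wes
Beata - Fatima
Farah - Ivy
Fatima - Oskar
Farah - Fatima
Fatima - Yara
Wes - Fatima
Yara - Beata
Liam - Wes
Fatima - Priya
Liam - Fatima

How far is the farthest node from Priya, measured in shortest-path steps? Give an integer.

2

Distances from Priya: Beata:2, Farah:2, Fatima:1, Ivy:2, Liam:2, Oskar:2, Wes:2, Yara:2.
The largest is 2 (to Wes, Ivy, Liam, Farah, Oskar, Yara, and Beata), so the eccentricity of Priya is 2.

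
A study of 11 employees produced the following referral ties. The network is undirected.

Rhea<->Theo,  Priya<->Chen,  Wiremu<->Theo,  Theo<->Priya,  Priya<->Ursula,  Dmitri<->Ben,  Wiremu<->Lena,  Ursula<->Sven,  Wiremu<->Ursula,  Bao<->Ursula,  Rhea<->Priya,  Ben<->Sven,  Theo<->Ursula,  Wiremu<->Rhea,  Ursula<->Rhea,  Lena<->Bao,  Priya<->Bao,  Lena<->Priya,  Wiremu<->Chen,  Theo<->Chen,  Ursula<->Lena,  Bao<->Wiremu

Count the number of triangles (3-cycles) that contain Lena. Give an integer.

Lena's neighbors: Bao, Priya, Ursula, and Wiremu.
Neighbor pairs that are themselves tied: Lena–Bao–Priya; Lena–Bao–Ursula; Lena–Bao–Wiremu; Lena–Priya–Ursula; Lena–Ursula–Wiremu. Each forms one triangle with Lena, for 5 in total.

5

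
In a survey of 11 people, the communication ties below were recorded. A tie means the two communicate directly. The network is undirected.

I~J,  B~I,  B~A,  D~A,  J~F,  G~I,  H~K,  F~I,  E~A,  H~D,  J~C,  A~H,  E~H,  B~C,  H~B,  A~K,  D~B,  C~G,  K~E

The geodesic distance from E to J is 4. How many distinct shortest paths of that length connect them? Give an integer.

4

The shortest distance is 4. The length-4 paths are: E–H–B–I–J; E–A–B–I–J; E–H–B–C–J; E–A–B–C–J.
That gives 4 distinct shortest paths.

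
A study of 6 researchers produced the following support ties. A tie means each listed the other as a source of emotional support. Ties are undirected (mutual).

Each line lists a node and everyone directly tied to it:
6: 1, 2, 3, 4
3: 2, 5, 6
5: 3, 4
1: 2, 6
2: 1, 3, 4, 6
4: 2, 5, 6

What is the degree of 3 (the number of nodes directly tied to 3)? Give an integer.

3 is directly tied to 2, 5, and 6. That is 3 neighbors, so the degree of 3 is 3.

3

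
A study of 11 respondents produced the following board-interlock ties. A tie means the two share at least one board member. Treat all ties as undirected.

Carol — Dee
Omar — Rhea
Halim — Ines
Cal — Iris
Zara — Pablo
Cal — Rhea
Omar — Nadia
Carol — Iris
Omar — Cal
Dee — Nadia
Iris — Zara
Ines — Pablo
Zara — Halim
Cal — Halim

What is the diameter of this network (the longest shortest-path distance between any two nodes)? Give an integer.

Eccentricity of each node (its greatest distance to any other): Cal:3, Carol:4, Dee:5, Halim:4, Ines:5, Iris:3, Nadia:5, Omar:4, Pablo:5, Rhea:4, Zara:4.
The maximum eccentricity is 5, realized for instance by the pair Nadia–Pablo via Nadia – Omar – Cal – Halim – Ines – Pablo. So the diameter is 5.

5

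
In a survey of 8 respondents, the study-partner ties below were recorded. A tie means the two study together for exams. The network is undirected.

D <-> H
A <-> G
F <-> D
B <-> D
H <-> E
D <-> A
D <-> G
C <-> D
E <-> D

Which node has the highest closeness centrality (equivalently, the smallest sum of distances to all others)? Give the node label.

D

Farness (sum of distances to all others) for each node — A:12, B:13, C:13, D:7, E:12, F:13, G:12, H:12.
The smallest farness is 7, for D, so D has the highest closeness.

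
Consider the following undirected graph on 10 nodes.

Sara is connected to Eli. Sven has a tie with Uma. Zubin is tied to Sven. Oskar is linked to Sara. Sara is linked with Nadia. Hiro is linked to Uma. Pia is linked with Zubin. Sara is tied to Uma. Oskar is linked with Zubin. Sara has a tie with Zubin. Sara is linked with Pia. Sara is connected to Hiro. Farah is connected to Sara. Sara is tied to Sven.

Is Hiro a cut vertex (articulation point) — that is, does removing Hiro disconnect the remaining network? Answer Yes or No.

No

Even without Hiro, every remaining node can still reach every other (the residual graph is connected), so Hiro is not a cut vertex.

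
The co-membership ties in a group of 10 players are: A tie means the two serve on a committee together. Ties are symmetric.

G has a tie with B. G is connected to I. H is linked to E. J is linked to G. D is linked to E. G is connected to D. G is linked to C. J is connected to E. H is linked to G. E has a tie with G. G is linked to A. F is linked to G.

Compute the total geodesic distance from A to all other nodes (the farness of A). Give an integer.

17

Distances from A: B:2, C:2, D:2, E:2, F:2, G:1, H:2, I:2, J:2.
Sum = 2 + 2 + 2 + 2 + 2 + 1 + 2 + 2 + 2 = 17.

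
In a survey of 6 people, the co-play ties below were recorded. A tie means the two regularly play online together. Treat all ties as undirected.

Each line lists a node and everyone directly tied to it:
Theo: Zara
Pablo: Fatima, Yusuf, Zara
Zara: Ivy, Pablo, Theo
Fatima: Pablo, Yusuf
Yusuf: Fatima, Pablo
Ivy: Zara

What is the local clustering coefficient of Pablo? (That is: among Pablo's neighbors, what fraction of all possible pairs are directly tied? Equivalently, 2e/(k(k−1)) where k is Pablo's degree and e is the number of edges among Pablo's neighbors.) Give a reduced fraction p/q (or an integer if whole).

1/3

Pablo's neighbors: Fatima, Yusuf, and Zara (k = 3).
Possible neighbor pairs: C(3,2) = 3. Edges among them: Fatima–Yusuf → e = 1.
Clustering(Pablo) = 1/3.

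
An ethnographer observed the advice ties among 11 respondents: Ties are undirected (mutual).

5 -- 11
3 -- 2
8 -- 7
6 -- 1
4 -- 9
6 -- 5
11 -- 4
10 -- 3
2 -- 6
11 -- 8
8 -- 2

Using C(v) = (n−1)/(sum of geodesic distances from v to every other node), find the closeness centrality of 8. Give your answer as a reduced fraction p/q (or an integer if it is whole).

Distances from 8: 1:3, 2:1, 3:2, 4:2, 5:2, 6:2, 7:1, 9:3, 10:3, 11:1. Sum = 20.
n = 11, so closeness = 10/20 = 1/2.

1/2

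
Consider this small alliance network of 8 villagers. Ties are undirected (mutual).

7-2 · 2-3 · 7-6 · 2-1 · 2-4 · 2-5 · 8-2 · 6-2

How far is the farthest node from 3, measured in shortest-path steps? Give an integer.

Distances from 3: 1:2, 2:1, 4:2, 5:2, 6:2, 7:2, 8:2.
The largest is 2 (to 4, 5, 6, 8, 1, and 7), so the eccentricity of 3 is 2.

2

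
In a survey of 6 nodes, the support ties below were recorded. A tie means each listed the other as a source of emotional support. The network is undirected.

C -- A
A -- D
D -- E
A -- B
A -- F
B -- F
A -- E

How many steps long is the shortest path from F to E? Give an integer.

2

One shortest route is F – A – E, which uses 2 edges, and F and E are not directly tied, so nothing shorter exists. So d(F,E) = 2.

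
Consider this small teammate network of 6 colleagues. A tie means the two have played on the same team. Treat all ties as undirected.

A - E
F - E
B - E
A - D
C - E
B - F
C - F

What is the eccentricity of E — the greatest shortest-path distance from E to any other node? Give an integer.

Distances from E: A:1, B:1, C:1, D:2, F:1.
The largest is 2 (to D), so the eccentricity of E is 2.

2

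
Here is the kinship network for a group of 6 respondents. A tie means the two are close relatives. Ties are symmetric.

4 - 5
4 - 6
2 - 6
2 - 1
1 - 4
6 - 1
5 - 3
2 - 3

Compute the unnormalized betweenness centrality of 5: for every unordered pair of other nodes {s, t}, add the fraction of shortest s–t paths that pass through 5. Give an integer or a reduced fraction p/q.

Pairs whose geodesics pass through 5 — 4–3: 1.
All other pairs contribute 0.
Summing the contributions gives betweenness(5) = 1.

1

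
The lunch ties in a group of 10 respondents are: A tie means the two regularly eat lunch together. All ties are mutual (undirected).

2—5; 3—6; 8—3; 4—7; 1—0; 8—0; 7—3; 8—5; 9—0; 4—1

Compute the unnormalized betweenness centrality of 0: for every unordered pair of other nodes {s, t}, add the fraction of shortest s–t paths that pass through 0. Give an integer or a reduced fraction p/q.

Pairs whose geodesics pass through 0 — 6–9: 1; 6–1: 1/2; 5–9: 1; 5–1: 1; 5–4: 1/2; 9–1: 1; 9–2: 1; 9–7: 2/2; 9–8: 1; 9–3: 1; 9–4: 1; 1–2: 1; 1–8: 1; 1–3: 1/2 … (+2 more pairs).
All other pairs contribute 0.
Summing the contributions gives betweenness(0) = 27/2.

27/2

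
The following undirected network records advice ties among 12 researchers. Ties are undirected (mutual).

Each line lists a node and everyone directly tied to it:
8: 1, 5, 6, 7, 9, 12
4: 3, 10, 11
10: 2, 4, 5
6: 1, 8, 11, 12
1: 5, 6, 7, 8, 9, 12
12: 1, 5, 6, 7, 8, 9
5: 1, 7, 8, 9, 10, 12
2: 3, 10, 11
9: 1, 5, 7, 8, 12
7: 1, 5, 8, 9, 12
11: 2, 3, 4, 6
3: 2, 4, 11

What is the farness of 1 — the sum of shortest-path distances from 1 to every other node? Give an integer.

Distances from 1: 2:3, 3:3, 4:3, 5:1, 6:1, 7:1, 8:1, 9:1, 10:2, 11:2, 12:1.
Sum = 3 + 3 + 3 + 1 + 1 + 1 + 1 + 1 + 2 + 2 + 1 = 19.

19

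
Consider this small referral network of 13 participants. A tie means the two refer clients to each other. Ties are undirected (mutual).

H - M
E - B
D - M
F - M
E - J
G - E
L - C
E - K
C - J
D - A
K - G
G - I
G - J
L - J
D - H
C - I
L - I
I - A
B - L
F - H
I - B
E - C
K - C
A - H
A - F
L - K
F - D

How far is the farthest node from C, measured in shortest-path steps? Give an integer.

4

Distances from C: A:2, B:2, D:3, E:1, F:3, G:2, H:3, I:1, J:1, K:1, L:1, M:4.
The largest is 4 (to M), so the eccentricity of C is 4.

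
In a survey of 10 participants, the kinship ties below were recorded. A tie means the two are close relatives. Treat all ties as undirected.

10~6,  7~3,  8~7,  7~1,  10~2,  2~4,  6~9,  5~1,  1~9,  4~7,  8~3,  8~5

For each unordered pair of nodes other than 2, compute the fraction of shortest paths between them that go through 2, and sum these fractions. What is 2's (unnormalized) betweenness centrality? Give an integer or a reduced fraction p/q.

Pairs whose geodesics pass through 2 — 7–10: 1; 4–10: 1; 4–6: 1; 10–8: 1; 10–3: 1.
All other pairs contribute 0.
Summing the contributions gives betweenness(2) = 5.

5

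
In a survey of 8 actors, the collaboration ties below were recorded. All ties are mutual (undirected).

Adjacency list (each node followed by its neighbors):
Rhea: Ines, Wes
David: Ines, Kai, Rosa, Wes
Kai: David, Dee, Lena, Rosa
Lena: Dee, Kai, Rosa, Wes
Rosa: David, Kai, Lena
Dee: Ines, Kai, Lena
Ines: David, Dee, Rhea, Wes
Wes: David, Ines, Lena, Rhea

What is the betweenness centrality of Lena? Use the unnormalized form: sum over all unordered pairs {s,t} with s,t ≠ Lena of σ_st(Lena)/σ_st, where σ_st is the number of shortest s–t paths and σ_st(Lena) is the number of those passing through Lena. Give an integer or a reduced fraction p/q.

31/12

Pairs whose geodesics pass through Lena — Wes–Rosa: 1/2; Wes–Dee: 1/2; Wes–Kai: 1/2; Rosa–Dee: 1/2; Rosa–Rhea: 1/3; Kai–Rhea: 1/4.
All other pairs contribute 0.
Summing the contributions gives betweenness(Lena) = 31/12.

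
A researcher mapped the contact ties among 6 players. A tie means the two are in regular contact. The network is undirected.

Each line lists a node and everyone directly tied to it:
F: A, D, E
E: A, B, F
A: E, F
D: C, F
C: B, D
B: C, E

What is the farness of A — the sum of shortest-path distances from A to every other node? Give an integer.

9

Distances from A: B:2, C:3, D:2, E:1, F:1.
Sum = 2 + 3 + 2 + 1 + 1 = 9.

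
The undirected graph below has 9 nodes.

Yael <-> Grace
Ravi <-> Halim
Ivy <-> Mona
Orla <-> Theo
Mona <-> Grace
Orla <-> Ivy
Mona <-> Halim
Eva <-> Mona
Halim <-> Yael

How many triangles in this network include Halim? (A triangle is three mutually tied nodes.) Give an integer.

0

Halim's neighbors are Mona, Ravi, and Yael, but none of them are tied to each other, so no triangle contains Halim.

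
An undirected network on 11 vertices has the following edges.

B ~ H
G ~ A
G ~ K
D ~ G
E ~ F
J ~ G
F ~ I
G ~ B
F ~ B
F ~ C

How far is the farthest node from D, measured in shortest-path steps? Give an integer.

4

Distances from D: A:2, B:2, C:4, E:4, F:3, G:1, H:3, I:4, J:2, K:2.
The largest is 4 (to E, I, and C), so the eccentricity of D is 4.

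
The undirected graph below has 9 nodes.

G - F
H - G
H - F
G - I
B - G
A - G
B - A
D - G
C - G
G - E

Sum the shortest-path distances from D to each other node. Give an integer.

Distances from D: A:2, B:2, C:2, E:2, F:2, G:1, H:2, I:2.
Sum = 2 + 2 + 2 + 2 + 2 + 1 + 2 + 2 = 15.

15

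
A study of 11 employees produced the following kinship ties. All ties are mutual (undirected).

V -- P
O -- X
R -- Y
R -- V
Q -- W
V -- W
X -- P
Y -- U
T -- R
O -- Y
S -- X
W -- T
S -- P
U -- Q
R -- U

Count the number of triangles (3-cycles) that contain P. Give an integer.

1

P's neighbors: S, V, and X.
Neighbor pairs that are themselves tied: P–S–X. Each forms one triangle with P, for 1 in total.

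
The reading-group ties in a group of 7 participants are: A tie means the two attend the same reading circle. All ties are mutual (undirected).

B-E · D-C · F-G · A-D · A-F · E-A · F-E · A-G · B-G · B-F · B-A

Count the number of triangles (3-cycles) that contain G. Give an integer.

G's neighbors: A, B, and F.
Neighbor pairs that are themselves tied: G–A–B; G–A–F; G–B–F. Each forms one triangle with G, for 3 in total.

3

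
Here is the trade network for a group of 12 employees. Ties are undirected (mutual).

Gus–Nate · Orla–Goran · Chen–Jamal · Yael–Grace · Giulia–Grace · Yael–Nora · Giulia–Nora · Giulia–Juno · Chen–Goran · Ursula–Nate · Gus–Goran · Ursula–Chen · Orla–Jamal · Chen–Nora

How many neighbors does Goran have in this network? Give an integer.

3

Goran is directly tied to Chen, Gus, and Orla. That is 3 neighbors, so the degree of Goran is 3.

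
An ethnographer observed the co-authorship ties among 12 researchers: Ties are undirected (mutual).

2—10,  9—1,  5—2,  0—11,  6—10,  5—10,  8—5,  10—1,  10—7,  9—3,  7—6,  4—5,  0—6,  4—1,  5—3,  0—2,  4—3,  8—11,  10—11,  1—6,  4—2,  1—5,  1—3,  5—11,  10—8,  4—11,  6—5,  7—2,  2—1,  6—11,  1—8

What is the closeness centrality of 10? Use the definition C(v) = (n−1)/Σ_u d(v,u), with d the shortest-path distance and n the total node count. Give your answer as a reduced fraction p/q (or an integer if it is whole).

11/15

Distances from 10: 0:2, 1:1, 2:1, 3:2, 4:2, 5:1, 6:1, 7:1, 8:1, 9:2, 11:1. Sum = 15.
n = 12, so closeness = 11/15.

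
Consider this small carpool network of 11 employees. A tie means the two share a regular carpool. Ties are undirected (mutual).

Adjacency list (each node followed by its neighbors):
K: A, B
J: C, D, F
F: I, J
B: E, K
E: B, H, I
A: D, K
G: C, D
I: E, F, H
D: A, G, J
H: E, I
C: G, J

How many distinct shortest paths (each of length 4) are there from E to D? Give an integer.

2

The shortest distance is 4. The length-4 paths are: E–B–K–A–D; E–I–F–J–D.
That gives 2 distinct shortest paths.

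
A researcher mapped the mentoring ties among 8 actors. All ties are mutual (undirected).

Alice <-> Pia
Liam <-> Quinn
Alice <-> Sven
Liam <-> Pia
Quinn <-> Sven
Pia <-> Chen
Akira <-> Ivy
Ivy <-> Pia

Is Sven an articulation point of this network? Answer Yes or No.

No

Even without Sven, every remaining node can still reach every other (the residual graph is connected), so Sven is not a cut vertex.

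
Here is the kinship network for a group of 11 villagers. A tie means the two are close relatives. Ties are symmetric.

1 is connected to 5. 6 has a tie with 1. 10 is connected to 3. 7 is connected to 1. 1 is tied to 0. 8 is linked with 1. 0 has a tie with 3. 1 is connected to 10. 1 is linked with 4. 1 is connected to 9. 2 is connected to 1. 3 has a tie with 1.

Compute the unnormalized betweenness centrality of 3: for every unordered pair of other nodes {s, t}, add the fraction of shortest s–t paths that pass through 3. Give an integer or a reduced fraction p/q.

1/2

Pairs whose geodesics pass through 3 — 0–10: 1/2.
All other pairs contribute 0.
Summing the contributions gives betweenness(3) = 1/2.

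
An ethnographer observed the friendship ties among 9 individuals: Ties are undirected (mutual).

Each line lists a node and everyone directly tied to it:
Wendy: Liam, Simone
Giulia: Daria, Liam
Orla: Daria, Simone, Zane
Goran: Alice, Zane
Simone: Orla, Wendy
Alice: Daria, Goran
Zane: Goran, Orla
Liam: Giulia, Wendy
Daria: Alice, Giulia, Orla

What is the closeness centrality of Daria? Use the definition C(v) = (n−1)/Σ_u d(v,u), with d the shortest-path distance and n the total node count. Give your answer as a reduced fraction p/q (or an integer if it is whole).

4/7

Distances from Daria: Alice:1, Giulia:1, Goran:2, Liam:2, Orla:1, Simone:2, Wendy:3, Zane:2. Sum = 14.
n = 9, so closeness = 8/14 = 4/7.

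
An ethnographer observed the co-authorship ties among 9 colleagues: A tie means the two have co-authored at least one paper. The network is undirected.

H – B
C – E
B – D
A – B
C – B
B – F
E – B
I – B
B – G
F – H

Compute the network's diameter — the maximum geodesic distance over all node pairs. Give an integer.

Eccentricity of each node (its greatest distance to any other): A:2, B:1, C:2, D:2, E:2, F:2, G:2, H:2, I:2.
The maximum eccentricity is 2, realized for instance by the pair G–C via G – B – C. So the diameter is 2.

2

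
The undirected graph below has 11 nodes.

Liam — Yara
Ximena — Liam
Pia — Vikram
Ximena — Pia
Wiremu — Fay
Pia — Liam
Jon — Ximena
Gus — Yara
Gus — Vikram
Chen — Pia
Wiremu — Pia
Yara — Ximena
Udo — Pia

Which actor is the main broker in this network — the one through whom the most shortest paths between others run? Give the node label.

Pia

Unnormalized betweenness of each node: Chen:0, Fay:0, Gus:1, Jon:0, Liam:5/2, Pia:32, Udo:0, Vikram:5, Wiremu:9, Ximena:23/2, Yara:3.
Pia has the largest value, 32, making it the main broker — the node through which the most shortest paths run.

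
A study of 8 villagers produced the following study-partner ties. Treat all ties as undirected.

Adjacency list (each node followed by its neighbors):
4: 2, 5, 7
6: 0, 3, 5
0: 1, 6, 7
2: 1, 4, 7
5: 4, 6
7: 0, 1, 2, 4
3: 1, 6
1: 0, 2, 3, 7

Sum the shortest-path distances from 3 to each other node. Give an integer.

Distances from 3: 0:2, 1:1, 2:2, 4:3, 5:2, 6:1, 7:2.
Sum = 2 + 1 + 2 + 3 + 2 + 1 + 2 = 13.

13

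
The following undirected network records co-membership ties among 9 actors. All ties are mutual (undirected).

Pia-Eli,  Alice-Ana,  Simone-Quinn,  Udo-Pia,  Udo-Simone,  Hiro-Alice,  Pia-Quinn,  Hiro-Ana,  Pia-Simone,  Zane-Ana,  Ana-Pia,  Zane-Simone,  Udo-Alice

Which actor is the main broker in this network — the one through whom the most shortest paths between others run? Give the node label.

Pia

Unnormalized betweenness of each node: Alice:11/6, Ana:8, Eli:0, Hiro:0, Pia:23/2, Quinn:0, Simone:23/6, Udo:3, Zane:5/6.
Pia has the largest value, 23/2, making it the main broker — the node through which the most shortest paths run.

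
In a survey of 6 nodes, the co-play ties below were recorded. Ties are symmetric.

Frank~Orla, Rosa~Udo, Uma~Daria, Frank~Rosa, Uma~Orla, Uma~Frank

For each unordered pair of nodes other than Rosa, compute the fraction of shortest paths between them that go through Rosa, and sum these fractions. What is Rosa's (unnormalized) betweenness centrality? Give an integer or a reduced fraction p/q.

Pairs whose geodesics pass through Rosa — Uma–Udo: 1; Orla–Udo: 1; Daria–Udo: 1; Udo–Frank: 1.
All other pairs contribute 0.
Summing the contributions gives betweenness(Rosa) = 4.

4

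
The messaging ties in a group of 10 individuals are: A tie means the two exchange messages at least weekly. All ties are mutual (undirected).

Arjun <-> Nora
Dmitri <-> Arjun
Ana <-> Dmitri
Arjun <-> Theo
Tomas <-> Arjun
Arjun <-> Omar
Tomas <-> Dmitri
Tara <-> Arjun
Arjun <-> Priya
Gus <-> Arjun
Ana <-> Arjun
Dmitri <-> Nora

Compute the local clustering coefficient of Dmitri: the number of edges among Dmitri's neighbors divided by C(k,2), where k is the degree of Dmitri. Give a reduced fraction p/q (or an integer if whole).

1/2

Dmitri's neighbors: Ana, Arjun, Nora, and Tomas (k = 4).
Possible neighbor pairs: C(4,2) = 6. Edges among them: Ana–Arjun, Arjun–Nora, Arjun–Tomas → e = 3.
Clustering(Dmitri) = 3/6 = 1/2.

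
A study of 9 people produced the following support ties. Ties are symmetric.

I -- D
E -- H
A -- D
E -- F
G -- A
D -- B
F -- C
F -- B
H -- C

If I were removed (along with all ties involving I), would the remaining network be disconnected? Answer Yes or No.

Even without I, every remaining node can still reach every other (the residual graph is connected), so I is not a cut vertex.

No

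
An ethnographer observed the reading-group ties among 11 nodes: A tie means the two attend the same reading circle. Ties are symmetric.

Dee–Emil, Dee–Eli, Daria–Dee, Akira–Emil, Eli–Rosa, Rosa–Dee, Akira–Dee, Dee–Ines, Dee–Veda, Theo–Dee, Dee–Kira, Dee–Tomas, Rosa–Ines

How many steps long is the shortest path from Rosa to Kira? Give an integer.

One shortest route is Rosa – Dee – Kira, which uses 2 edges, and Rosa and Kira are not directly tied, so nothing shorter exists. So d(Rosa,Kira) = 2.

2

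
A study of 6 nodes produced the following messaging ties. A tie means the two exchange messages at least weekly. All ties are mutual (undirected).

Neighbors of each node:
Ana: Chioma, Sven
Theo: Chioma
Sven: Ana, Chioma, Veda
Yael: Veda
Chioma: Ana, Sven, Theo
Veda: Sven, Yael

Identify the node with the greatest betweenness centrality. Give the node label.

Unnormalized betweenness of each node: Ana:0, Chioma:4, Sven:6, Theo:0, Veda:4, Yael:0.
Sven has the largest value, 6, making it the main broker — the node through which the most shortest paths run.

Sven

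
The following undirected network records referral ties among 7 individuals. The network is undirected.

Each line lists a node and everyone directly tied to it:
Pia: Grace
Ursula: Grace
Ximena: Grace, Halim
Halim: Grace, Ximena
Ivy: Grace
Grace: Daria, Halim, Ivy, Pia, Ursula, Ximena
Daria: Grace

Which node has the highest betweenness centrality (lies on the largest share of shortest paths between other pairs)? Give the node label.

Grace

Unnormalized betweenness of each node: Daria:0, Grace:14, Halim:0, Ivy:0, Pia:0, Ursula:0, Ximena:0.
Grace has the largest value, 14, making it the main broker — the node through which the most shortest paths run.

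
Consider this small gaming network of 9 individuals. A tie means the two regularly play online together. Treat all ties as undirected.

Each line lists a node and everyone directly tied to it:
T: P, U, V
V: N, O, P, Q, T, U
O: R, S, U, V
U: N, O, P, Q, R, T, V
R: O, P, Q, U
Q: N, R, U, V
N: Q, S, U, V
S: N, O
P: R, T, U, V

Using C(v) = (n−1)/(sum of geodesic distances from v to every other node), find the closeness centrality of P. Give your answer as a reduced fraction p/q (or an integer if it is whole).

Distances from P: N:2, O:2, Q:2, R:1, S:3, T:1, U:1, V:1. Sum = 13.
n = 9, so closeness = 8/13.

8/13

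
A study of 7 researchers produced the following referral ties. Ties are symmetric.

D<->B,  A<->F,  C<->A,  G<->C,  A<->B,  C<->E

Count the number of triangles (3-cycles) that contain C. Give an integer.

0

C's neighbors are A, E, and G, but none of them are tied to each other, so no triangle contains C.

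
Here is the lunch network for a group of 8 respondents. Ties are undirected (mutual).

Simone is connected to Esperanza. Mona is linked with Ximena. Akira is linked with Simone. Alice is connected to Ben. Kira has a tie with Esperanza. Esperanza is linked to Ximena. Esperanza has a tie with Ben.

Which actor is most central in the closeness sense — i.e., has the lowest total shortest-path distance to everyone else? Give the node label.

Farness (sum of distances to all others) for each node — Akira:20, Alice:20, Ben:14, Esperanza:10, Kira:16, Mona:20, Simone:14, Ximena:14.
The smallest farness is 10, for Esperanza, so Esperanza has the highest closeness.

Esperanza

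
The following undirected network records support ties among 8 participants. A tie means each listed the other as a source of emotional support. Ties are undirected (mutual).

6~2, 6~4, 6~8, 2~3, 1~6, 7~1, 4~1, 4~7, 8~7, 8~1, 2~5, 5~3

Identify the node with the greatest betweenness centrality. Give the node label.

6

Unnormalized betweenness of each node: 1:5/3, 2:10, 3:0, 4:4/3, 5:0, 6:37/3, 7:1/3, 8:4/3.
6 has the largest value, 37/3, making it the main broker — the node through which the most shortest paths run.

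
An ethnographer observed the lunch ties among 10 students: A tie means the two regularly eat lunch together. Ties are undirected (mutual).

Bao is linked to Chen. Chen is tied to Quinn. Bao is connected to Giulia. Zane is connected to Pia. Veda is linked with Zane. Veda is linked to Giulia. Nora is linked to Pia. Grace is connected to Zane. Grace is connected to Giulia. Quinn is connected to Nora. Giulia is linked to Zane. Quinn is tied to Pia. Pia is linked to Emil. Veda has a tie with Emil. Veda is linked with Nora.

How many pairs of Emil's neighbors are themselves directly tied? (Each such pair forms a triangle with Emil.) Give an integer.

Emil's neighbors are Pia and Veda, but none of them are tied to each other, so no triangle contains Emil.

0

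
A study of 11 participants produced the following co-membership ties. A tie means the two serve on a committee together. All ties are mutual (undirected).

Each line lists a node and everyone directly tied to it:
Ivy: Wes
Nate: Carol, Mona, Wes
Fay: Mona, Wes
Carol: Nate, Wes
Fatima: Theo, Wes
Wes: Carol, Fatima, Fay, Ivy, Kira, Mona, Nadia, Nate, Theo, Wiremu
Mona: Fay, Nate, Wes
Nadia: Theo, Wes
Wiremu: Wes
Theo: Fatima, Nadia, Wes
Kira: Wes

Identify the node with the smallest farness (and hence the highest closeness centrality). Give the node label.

Wes

Farness (sum of distances to all others) for each node — Carol:18, Fatima:18, Fay:18, Ivy:19, Kira:19, Mona:17, Nadia:18, Nate:17, Theo:17, Wes:10, Wiremu:19.
The smallest farness is 10, for Wes, so Wes has the highest closeness.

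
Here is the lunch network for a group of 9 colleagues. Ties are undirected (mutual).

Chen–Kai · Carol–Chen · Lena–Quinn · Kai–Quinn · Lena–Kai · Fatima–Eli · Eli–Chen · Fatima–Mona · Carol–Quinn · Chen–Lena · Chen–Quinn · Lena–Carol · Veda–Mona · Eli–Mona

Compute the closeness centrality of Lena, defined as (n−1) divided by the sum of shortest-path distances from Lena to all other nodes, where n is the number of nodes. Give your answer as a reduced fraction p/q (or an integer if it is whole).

Distances from Lena: Carol:1, Chen:1, Eli:2, Fatima:3, Kai:1, Mona:3, Quinn:1, Veda:4. Sum = 16.
n = 9, so closeness = 8/16 = 1/2.

1/2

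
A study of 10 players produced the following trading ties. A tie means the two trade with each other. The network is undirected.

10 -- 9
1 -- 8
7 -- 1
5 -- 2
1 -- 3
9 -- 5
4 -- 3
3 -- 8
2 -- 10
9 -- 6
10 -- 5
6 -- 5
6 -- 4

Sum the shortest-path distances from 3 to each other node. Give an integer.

Distances from 3: 1:1, 2:4, 4:1, 5:3, 6:2, 7:2, 8:1, 9:3, 10:4.
Sum = 1 + 4 + 1 + 3 + 2 + 2 + 1 + 3 + 4 = 21.

21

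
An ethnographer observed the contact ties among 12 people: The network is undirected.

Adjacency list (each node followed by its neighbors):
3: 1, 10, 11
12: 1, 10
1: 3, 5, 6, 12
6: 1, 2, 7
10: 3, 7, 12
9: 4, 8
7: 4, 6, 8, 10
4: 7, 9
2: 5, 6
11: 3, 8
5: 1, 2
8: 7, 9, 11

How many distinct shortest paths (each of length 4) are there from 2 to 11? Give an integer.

3

The shortest distance is 4. The length-4 paths are: 2–6–7–8–11; 2–5–1–3–11; 2–6–1–3–11.
That gives 3 distinct shortest paths.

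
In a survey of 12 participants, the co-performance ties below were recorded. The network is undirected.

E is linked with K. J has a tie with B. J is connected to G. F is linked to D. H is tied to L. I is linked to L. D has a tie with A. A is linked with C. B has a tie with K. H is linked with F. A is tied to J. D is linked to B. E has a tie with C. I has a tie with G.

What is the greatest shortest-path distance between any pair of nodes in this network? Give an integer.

Eccentricity of each node (its greatest distance to any other): A:4, B:4, C:5, D:4, E:6, F:4, G:4, H:5, I:5, J:4, K:5, L:6.
The maximum eccentricity is 6, realized for instance by the pair L–E via L – I – G – J – B – K – E. So the diameter is 6.

6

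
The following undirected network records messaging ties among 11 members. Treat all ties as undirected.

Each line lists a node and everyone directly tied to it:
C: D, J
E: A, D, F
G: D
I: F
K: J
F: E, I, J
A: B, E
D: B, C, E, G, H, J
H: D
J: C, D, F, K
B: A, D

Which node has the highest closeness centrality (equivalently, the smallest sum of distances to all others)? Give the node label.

Farness (sum of distances to all others) for each node — A:25, B:22, C:20, D:15, E:18, F:20, G:24, H:24, I:29, J:17, K:26.
The smallest farness is 15, for D, so D has the highest closeness.

D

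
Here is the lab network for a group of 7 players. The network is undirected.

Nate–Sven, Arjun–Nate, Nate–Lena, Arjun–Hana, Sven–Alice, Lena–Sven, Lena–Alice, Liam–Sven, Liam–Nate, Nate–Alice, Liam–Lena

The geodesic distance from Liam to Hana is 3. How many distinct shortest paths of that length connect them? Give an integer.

1

The shortest distance is 3, and the only length-3 path is Liam–Nate–Arjun–Hana. So there is exactly 1 shortest path.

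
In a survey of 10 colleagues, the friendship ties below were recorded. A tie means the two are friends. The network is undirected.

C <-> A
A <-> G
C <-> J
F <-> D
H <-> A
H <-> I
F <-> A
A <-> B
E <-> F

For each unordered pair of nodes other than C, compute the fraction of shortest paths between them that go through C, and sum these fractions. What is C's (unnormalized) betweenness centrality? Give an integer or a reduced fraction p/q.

Pairs whose geodesics pass through C — H–J: 1; D–J: 1; A–J: 1; F–J: 1; E–J: 1; B–J: 1; I–J: 1; J–G: 1.
All other pairs contribute 0.
Summing the contributions gives betweenness(C) = 8.

8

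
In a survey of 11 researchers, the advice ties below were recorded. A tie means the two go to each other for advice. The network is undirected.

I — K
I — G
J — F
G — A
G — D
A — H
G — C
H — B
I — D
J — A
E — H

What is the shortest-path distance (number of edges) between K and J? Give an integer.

4

One shortest route is K – I – G – A – J, which uses 4 edges, and at distance 3 from K we only reach {A, C}, which does not include J. So d(K,J) = 4.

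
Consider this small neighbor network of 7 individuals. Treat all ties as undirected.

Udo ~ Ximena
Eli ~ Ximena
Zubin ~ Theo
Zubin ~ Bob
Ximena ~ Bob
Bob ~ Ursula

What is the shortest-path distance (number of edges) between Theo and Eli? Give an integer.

One shortest route is Theo – Zubin – Bob – Ximena – Eli, which uses 4 edges, and at distance 3 from Theo we only reach {Ursula, Ximena}, which does not include Eli. So d(Theo,Eli) = 4.

4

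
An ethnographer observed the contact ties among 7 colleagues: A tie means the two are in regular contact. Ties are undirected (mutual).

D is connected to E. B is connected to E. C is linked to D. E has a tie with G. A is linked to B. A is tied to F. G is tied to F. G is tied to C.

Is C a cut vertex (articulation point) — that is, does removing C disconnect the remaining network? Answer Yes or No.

Even without C, every remaining node can still reach every other (the residual graph is connected), so C is not a cut vertex.

No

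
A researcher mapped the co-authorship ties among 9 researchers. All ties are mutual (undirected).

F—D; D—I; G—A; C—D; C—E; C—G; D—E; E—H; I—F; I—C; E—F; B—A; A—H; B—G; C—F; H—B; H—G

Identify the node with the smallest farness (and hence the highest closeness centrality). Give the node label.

C

Farness (sum of distances to all others) for each node — A:16, B:16, C:11, D:14, E:12, F:14, G:12, H:13, I:16.
The smallest farness is 11, for C, so C has the highest closeness.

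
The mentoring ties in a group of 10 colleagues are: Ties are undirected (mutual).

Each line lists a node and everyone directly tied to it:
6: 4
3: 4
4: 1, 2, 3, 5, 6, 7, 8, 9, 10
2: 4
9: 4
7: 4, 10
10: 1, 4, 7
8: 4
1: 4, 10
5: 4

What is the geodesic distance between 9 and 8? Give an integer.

2

One shortest route is 9 – 4 – 8, which uses 2 edges, and 9 and 8 are not directly tied, so nothing shorter exists. So d(9,8) = 2.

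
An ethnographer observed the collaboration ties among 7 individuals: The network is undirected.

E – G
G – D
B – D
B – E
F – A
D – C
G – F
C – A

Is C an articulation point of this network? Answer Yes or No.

Even without C, every remaining node can still reach every other (the residual graph is connected), so C is not a cut vertex.

No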